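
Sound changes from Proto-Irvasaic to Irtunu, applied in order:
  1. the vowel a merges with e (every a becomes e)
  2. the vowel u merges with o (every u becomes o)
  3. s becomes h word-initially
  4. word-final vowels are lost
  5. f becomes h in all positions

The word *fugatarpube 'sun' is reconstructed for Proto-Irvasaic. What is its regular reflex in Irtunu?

hogeterpob

Irtunu: *fugatarpube > fugeterpube > fogeterpobe > fogeterpob > hogeterpob  (by vowel merger, vowel merger, apocope, unconditioned shift)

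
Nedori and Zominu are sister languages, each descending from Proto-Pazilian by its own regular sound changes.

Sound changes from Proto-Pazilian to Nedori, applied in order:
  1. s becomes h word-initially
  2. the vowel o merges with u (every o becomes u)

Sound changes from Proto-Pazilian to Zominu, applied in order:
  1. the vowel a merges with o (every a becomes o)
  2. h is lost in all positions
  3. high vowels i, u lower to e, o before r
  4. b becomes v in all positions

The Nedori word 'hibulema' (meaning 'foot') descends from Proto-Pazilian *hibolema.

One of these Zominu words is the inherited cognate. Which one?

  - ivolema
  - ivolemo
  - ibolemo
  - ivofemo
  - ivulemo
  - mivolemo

Zominu: *hibolema > hibolemo > ibolemo > ivolemo  (by vowel merger, h-loss, unconditioned shift)

ivolemo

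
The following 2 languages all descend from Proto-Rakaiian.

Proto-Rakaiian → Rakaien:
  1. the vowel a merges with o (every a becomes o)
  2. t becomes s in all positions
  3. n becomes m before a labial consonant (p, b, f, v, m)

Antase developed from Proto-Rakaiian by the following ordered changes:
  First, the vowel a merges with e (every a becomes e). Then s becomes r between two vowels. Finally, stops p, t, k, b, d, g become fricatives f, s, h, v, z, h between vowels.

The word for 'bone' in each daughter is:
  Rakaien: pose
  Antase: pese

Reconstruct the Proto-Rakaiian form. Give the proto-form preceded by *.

*pate

Position 3: Rakaien has s, Antase has s. Taking the neighbouring segments as reconstructed: Rakaien s could go back to *t or *s; Antase s can only go back to *t — the one source consistent with every daughter is *t.
Position 2: Rakaien has o, Antase has e. Taking the neighbouring segments as reconstructed: Rakaien o could go back to *a or *o; Antase e could go back to *a or *e — the one source consistent with every daughter is *a.
The remaining positions agree across the daughters. Check the candidate against every language:
Rakaien: *pate > pote > pose  (by vowel merger, unconditioned shift)
Antase: *pate > pete > pese  (by vowel merger, intervocalic lenition)
Only *pate yields all of Rakaien pose, Antase pese.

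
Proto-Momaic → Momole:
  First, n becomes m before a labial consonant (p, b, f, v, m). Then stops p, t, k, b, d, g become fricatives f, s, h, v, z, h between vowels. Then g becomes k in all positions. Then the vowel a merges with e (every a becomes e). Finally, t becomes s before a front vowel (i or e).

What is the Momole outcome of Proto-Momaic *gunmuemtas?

Momole: *gunmuemtas
  gunmuemtas → gummuemtas   [nasal place assimilation]
  gummuemtas (rule 2 does not apply)
  gummuemtas → kummuemtas   [unconditioned shift]
  kummuemtas → kummuemtes   [vowel merger]
  kummuemtes → kummuemses   [palatalisation]
  giving Momole kummuemses.

kummuemses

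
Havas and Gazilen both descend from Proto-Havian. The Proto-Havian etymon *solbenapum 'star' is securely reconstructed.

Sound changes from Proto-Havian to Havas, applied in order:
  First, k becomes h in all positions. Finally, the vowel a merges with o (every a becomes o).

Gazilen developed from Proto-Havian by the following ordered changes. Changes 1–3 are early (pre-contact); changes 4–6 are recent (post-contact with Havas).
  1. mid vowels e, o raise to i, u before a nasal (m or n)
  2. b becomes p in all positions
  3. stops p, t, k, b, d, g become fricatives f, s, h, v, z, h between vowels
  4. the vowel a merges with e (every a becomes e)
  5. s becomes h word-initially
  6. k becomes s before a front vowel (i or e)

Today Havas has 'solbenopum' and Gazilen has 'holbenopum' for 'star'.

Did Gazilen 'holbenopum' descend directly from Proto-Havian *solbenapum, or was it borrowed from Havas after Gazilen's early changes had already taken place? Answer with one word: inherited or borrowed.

If inherited, *solbenapum would pass through all of Gazilen's changes:
Gazilen: *solbenapum
  solbenapum → solbinapum   [pre-nasal raising]
  solbinapum → solpinapum   [unconditioned shift]
  solpinapum → solpinafum   [intervocalic lenition]
  solpinafum → solpinefum   [vowel merger]
  solpinefum → holpinefum   [debuccalisation]
  holpinefum (rule 6 does not apply)
  giving Gazilen holpinefum.
If borrowed from Havas 'solbenopum' after the early changes, it would undergo only the recent ones:
  rule 4 (vowel merger): no change (solbenopum)
  rule 5 (debuccalisation): solbenopum → holbenopum
  rule 6 (palatalisation): no change (holbenopum)
  ⇒ as a loan: holbenopum
Gazilen 'holbenopum' matches the loan outcome 'holbenopum', not the inherited 'holpinefum' — it skipped the early Gazilen changes, so it was borrowed from Havas.

borrowed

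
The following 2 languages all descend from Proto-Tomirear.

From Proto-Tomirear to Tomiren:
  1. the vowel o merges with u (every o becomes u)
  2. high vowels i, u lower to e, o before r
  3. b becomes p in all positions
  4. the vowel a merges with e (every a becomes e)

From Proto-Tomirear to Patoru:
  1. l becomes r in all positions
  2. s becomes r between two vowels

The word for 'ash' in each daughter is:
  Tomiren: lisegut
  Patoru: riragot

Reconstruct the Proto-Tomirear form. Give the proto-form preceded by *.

Position 1: Tomiren has l, Patoru has r. Tomiren preserves l here (none of its changes turn any other segment into l), so the proto-segment is *l.
Position 3: Tomiren has s, Patoru has r. Tomiren preserves s here (none of its changes turn any other segment into s), so the proto-segment is *s.
Position 6: Tomiren has u, Patoru has o. Patoru preserves o here (none of its changes turn any other segment into o), so the proto-segment is *o.
Verify the candidate proto-form against each daughter:
Tomiren: *lisagot
  lisagot → lisagut   [vowel merger]
  lisagut (rule 2 does not apply)
  lisagut (rule 3 does not apply)
  lisagut → lisegut   [vowel merger]
  giving Tomiren lisegut.
Patoru: *lisagot
  lisagot → risagot   [unconditioned shift]
  risagot → riragot   [rhotacism]
  giving Patoru riragot.
No other proto-form is consistent with every reflex, so the reconstruction is *lisagot.

*lisagot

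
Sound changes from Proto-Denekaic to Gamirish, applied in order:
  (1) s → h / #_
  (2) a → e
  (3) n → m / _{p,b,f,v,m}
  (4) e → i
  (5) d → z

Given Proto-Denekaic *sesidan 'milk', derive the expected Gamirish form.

Gamirish: start from *sesidan.
  rule 1 (debuccalisation): sesidan → hesidan
  rule 2 (vowel merger): hesidan → hesiden
  rule 3: no change — hesiden
  rule 4 (vowel merger): hesiden → hisidin
  rule 5 (unconditioned shift): hisidin → hisizin
  ⇒ Gamirish hisizin

hisizin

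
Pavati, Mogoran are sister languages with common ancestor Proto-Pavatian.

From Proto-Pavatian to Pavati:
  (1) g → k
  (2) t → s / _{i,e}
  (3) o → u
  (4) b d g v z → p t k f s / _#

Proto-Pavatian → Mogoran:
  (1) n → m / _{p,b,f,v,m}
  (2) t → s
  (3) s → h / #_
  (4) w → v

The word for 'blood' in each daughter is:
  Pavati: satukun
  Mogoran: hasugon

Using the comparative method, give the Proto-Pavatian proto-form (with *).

*satugon

Position 5: Pavati has k, Mogoran has g. Mogoran preserves g here (none of its changes turn any other segment into g), so the proto-segment is *g.
Position 6: Pavati has u, Mogoran has o. Mogoran preserves o here (none of its changes turn any other segment into o), so the proto-segment is *o.
Position 1: Pavati has s, Mogoran has h. Taking the neighbouring segments as reconstructed: Pavati s can only go back to *s; Mogoran h could go back to *t or *s or *h — the one source consistent with every daughter is *s.
This points to *satugon. Verify forward in each daughter:
Pavati: start from *satugon.
  rule 1 (unconditioned shift): satugon → satukon
  rule 2: no change — satukon
  rule 3 (vowel merger): satukon → satukun
  rule 4: no change — satukun
  ⇒ Pavati satukun
Mogoran: *satugon > sasugon > hasugon  (by unconditioned shift, debuccalisation)
*satugon is the unique common source.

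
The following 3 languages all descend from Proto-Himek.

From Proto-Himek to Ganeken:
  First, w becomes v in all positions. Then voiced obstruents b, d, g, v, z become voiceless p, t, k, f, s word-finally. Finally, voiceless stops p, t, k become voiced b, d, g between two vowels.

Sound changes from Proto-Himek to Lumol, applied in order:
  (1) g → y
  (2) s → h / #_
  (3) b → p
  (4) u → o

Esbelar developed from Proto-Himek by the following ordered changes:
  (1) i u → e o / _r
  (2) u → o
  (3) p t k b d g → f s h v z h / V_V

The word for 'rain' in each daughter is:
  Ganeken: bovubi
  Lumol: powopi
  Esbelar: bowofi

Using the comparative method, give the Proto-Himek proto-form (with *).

Position 1: Ganeken has b, Lumol has p, Esbelar has b. Esbelar preserves b here (none of its changes turn any other segment into b), so the proto-segment is *b.
Position 4: Ganeken has u, Lumol has o, Esbelar has o. Ganeken preserves u here (none of its changes turn any other segment into u), so the proto-segment is *u.
Position 3: Ganeken has v, Lumol has w, Esbelar has w. Lumol preserves w here (none of its changes turn any other segment into w), so the proto-segment is *w.
This points to *bowupi. Verify forward in each daughter:
Ganeken: *bowupi
  bowupi → bovupi   [unconditioned shift]
  bovupi (rule 2 does not apply)
  bovupi → bovubi   [intervocalic voicing]
  giving Ganeken bovubi.
Lumol: start from *bowupi.
  rule 1: no change — bowupi
  rule 2: no change — bowupi
  rule 3 (unconditioned shift): bowupi → powupi
  rule 4 (vowel merger): powupi → powopi
  ⇒ Lumol powopi
Esbelar: start from *bowupi.
  rule 1: no change — bowupi
  rule 2 (vowel merger): bowupi → bowopi
  rule 3 (intervocalic lenition): bowopi → bowofi
  ⇒ Esbelar bowofi
*bowupi is the unique common source.

*bowupi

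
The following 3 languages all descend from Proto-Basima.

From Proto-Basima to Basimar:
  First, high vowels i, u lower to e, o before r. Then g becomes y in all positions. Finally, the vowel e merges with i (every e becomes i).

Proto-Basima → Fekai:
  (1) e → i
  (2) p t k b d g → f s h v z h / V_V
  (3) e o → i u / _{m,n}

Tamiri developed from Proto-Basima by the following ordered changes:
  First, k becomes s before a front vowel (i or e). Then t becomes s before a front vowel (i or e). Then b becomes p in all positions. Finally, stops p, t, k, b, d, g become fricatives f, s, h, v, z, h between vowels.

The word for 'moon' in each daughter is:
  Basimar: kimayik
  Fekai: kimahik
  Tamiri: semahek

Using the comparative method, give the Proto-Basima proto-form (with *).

Position 6: Basimar has i, Fekai has i, Tamiri has e. Tamiri preserves e here (none of its changes turn any other segment into e), so the proto-segment is *e.
Position 2: Basimar has i, Fekai has i, Tamiri has e. Tamiri preserves e here (none of its changes turn any other segment into e), so the proto-segment is *e.
Position 1: Basimar has k, Fekai has k, Tamiri has s. Basimar preserves k here (none of its changes turn any other segment into k), so the proto-segment is *k.
Continuing position by position gives *kemagek; check it forward:
Basimar: *kemagek
  kemagek (rule 1 does not apply)
  kemagek → kemayek   [unconditioned shift]
  kemayek → kimayik   [vowel merger]
  giving Basimar kimayik.
Fekai: *kemagek
  kemagek → kimagik   [vowel merger]
  kimagik → kimahik   [intervocalic lenition]
  kimahik (rule 3 does not apply)
  giving Fekai kimahik.
Tamiri: start from *kemagek.
  rule 1 (palatalisation): kemagek → semagek
  rule 2: no change — semagek
  rule 3: no change — semagek
  rule 4 (intervocalic lenition): semagek → semahek
  ⇒ Tamiri semahek
*kemagek is the unique common source.

*kemagek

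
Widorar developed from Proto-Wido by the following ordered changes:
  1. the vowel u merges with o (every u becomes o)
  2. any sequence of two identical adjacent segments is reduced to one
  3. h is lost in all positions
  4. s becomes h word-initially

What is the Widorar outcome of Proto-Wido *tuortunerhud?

tortonerod

Widorar: start from *tuortunerhud.
  rule 1 (vowel merger): tuortunerhud → toortonerhod
  rule 2 (degemination): toortonerhod → tortonerhod
  rule 3 (h-loss): tortonerhod → tortonerod
  rule 4: no change — tortonerod
  ⇒ Widorar tortonerod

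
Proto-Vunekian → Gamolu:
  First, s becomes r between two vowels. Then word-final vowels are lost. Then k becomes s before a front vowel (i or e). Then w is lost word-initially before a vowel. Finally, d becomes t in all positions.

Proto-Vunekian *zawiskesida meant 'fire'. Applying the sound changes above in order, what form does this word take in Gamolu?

Gamolu: *zawiskesida > zawiskerida > zawiskerid > zawisserid > zawisserit  (by rhotacism, apocope, palatalisation, unconditioned shift)

zawisserit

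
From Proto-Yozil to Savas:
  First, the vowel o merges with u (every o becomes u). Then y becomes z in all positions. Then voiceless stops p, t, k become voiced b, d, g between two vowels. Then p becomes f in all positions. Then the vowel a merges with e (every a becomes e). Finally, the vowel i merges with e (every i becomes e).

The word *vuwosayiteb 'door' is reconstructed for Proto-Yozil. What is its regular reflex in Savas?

vuwusezedeb

Savas: start from *vuwosayiteb.
  rule 1 (vowel merger): vuwosayiteb → vuwusayiteb
  rule 2 (unconditioned shift): vuwusayiteb → vuwusaziteb
  rule 3 (intervocalic voicing): vuwusaziteb → vuwusazideb
  rule 4: no change — vuwusazideb
  rule 5 (vowel merger): vuwusazideb → vuwusezideb
  rule 6 (vowel merger): vuwusezideb → vuwusezedeb
  ⇒ Savas vuwusezedeb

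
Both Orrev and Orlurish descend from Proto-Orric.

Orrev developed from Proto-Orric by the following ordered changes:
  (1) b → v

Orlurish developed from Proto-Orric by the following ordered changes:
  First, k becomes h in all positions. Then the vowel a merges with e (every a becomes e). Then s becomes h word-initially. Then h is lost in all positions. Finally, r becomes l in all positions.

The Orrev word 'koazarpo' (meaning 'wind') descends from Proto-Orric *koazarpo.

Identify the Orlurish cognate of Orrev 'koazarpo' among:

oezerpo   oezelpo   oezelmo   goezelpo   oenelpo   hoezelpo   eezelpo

Orlurish: *koazarpo
  koazarpo → hoazarpo   [unconditioned shift]
  hoazarpo → hoezerpo   [vowel merger]
  hoezerpo (rule 3 does not apply)
  hoezerpo → oezerpo   [h-loss]
  oezerpo → oezelpo   [unconditioned shift]
  giving Orlurish oezelpo.

oezelpo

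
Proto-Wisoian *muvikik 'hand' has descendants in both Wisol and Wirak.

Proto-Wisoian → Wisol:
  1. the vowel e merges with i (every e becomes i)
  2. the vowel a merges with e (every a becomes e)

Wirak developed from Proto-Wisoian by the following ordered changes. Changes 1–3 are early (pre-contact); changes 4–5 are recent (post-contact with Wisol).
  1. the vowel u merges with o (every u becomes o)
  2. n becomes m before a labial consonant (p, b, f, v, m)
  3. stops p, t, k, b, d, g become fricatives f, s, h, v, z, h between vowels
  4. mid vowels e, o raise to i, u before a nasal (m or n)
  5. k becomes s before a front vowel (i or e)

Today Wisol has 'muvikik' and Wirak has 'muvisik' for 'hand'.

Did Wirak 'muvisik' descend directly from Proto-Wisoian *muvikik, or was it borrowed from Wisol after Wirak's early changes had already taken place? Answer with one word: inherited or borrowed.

borrowed

If inherited, *muvikik would pass through all of Wirak's changes:
Wirak: start from *muvikik.
  rule 1 (vowel merger): muvikik → movikik
  rule 2: no change — movikik
  rule 3 (intervocalic lenition): movikik → movihik
  rule 4: no change — movihik
  rule 5: no change — movihik
  ⇒ Wirak movihik
If borrowed from Wisol 'muvikik' after the early changes, it would undergo only the recent ones:
  rule 4 (pre-nasal raising): no change (muvikik)
  rule 5 (palatalisation): muvikik → muvisik
  ⇒ as a loan: muvisik
Wirak 'muvisik' matches the loan outcome 'muvisik', not the inherited 'movihik' — it skipped the early Wirak changes, so it was borrowed from Wisol.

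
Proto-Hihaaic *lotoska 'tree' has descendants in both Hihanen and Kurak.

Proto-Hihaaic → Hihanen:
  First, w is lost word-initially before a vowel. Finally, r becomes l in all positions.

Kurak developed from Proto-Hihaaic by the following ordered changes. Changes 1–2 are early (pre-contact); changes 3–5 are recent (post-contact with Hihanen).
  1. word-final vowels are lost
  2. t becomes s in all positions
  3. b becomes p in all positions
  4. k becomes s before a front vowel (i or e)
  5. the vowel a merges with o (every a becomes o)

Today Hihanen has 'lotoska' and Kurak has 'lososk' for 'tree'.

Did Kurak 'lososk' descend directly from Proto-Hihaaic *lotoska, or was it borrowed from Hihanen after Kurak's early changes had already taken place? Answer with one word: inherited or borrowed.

If inherited, *lotoska would pass through all of Kurak's changes:
Kurak: *lotoska
  lotoska → lotosk   [apocope]
  lotosk → lososk   [unconditioned shift]
  lososk (rule 3 does not apply)
  lososk (rule 4 does not apply)
  lososk (rule 5 does not apply)
  giving Kurak lososk.
If borrowed from Hihanen 'lotoska' after the early changes, it would undergo only the recent ones:
  rule 3 (unconditioned shift): no change (lotoska)
  rule 4 (palatalisation): no change (lotoska)
  rule 5 (vowel merger): lotoska → lotosko
  ⇒ as a loan: lotosko
Kurak 'lososk' matches the inherited outcome exactly, so it is an inherited cognate, not a loan.

inherited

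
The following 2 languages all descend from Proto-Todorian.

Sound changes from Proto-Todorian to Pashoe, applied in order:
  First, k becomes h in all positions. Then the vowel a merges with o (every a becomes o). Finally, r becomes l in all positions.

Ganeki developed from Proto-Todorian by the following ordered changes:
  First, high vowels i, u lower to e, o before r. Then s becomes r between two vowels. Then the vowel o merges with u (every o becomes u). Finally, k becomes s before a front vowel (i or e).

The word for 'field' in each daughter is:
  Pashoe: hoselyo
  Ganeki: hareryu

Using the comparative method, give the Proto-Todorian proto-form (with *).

Position 3: Pashoe has s, Ganeki has r. Pashoe preserves s here (none of its changes turn any other segment into s), so the proto-segment is *s.
Position 7: Pashoe has o, Ganeki has u. Taking the neighbouring segments as reconstructed: Pashoe o could go back to *a or *o; Ganeki u could go back to *o or *u — the one source consistent with every daughter is *o.
Position 2: Pashoe has o, Ganeki has a. Ganeki preserves a here (none of its changes turn any other segment into a), so the proto-segment is *a.
Verify the candidate proto-form against each daughter:
Pashoe: *haseryo
  haseryo (rule 1 does not apply)
  haseryo → hoseryo   [vowel merger]
  hoseryo → hoselyo   [unconditioned shift]
  giving Pashoe hoselyo.
Ganeki: start from *haseryo.
  rule 1: no change — haseryo
  rule 2 (rhotacism): haseryo → hareryo
  rule 3 (vowel merger): hareryo → hareryu
  rule 4: no change — hareryu
  ⇒ Ganeki hareryu
No other proto-form is consistent with every reflex, so the reconstruction is *haseryo.

*haseryo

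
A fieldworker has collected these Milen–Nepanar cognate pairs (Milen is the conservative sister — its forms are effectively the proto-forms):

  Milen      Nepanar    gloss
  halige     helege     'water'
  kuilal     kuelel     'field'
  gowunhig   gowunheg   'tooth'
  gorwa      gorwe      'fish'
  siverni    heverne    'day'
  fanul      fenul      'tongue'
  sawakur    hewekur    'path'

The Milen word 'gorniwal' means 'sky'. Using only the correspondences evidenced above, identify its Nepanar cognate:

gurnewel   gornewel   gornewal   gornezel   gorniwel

gornewel

halige ~ helege, gowunhig ~ gowunheg — Milen i corresponds to Nepanar e after a consonant, before a consonant other than r, m, n, p, b, f, v.
halige ~ helege, kuilal ~ kuelel — Milen a corresponds to Nepanar e after a consonant, before a consonant other than r, m, n, p, b, f, v.
Applying these to Milen 'gorniwal':
  gorniwal → gornewal   (i→e after a consonant, before a consonant other than r, m, n, p, b, f, v)
  gornewal → gornewel   (a→e after a consonant, before a consonant other than r, m, n, p, b, f, v)
So the Nepanar cognate is 'gornewel'.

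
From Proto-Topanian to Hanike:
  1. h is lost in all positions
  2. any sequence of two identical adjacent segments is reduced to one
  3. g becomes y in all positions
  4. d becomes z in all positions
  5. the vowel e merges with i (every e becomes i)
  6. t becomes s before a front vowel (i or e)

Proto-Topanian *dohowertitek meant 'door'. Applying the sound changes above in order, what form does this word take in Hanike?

zowirsisik

Hanike: *dohowertitek
  dohowertitek → doowertitek   [h-loss]
  doowertitek → dowertitek   [degemination]
  dowertitek (rule 3 does not apply)
  dowertitek → zowertitek   [unconditioned shift]
  zowertitek → zowirtitik   [vowel merger]
  zowirtitik → zowirsisik   [palatalisation]
  giving Hanike zowirsisik.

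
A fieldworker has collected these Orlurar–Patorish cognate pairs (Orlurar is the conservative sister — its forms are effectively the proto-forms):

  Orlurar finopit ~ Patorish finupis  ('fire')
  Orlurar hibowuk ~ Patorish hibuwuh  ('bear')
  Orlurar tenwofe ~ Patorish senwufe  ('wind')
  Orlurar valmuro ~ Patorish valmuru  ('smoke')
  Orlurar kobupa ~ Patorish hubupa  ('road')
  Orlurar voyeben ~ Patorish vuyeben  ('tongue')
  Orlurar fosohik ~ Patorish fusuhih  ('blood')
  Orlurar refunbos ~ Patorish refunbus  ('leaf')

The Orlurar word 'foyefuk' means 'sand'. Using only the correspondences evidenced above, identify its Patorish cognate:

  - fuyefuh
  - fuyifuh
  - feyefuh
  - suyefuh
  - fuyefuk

fuyefuh

hibowuk ~ hibuwuh, voyeben ~ vuyeben — Orlurar o corresponds to Patorish u after a consonant, before a consonant other than r, m, n, p, b, f, v.
hibowuk ~ hibuwuh, fosohik ~ fusuhih — Orlurar k corresponds to Patorish h word-finally.
Applying these to Orlurar 'foyefuk':
  foyefuk → fuyefuk   (o→u after a consonant, before a consonant other than r, m, n, p, b, f, v)
  fuyefuk → fuyefuh   (k→h word-finally)
So the Patorish cognate is 'fuyefuh'.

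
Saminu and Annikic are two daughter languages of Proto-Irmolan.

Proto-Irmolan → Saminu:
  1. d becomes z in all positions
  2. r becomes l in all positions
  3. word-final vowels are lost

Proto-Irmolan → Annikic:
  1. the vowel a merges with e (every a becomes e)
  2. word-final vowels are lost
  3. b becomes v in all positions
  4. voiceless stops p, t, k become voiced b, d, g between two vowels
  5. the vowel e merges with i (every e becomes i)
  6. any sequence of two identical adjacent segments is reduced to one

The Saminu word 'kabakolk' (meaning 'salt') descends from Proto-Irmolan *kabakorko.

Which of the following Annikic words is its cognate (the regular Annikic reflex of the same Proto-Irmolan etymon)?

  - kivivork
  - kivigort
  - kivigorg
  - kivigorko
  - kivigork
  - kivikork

kivigork

Annikic: *kabakorko > kebekorko > kebekork > kevekork > kevegork > kivigork  (by vowel merger, apocope, unconditioned shift, intervocalic voicing, vowel merger)
Among the options, 'kivigork' alone shows every Annikic change applied in order.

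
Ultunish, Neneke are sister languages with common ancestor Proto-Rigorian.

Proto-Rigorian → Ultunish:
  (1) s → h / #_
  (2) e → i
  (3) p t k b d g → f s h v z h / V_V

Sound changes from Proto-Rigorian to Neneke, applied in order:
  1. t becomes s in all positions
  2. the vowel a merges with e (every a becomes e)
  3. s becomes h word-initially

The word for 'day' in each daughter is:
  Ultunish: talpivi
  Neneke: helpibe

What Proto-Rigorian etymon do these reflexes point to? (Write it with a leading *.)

Position 7: Ultunish has i, Neneke has e. Taking the neighbouring segments as reconstructed: Ultunish i could go back to *e or *i; Neneke e could go back to *a or *e — the one source consistent with every daughter is *e.
Position 2: Ultunish has a, Neneke has e. Ultunish preserves a here (none of its changes turn any other segment into a), so the proto-segment is *a.
This points to *talpibe. Verify forward in each daughter:
Ultunish: *talpibe
  talpibe (rule 1 does not apply)
  talpibe → talpibi   [vowel merger]
  talpibi → talpivi   [intervocalic lenition]
  giving Ultunish talpivi.
Neneke: *talpibe
  talpibe → salpibe   [unconditioned shift]
  salpibe → selpibe   [vowel merger]
  selpibe → helpibe   [debuccalisation]
  giving Neneke helpibe.
No other proto-form is consistent with every reflex, so the reconstruction is *talpibe.

*talpibe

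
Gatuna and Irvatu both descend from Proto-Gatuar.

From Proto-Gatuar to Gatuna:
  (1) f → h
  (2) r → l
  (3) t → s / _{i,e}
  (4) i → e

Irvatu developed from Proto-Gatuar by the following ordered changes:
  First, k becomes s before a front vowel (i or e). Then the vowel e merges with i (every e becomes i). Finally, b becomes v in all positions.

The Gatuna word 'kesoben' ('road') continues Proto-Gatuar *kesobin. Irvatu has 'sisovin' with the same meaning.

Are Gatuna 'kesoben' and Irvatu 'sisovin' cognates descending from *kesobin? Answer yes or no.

yes

Derive the expected Irvatu reflex of *kesobin:
Irvatu: start from *kesobin.
  rule 1 (palatalisation): kesobin → sesobin
  rule 2 (vowel merger): sesobin → sisobin
  rule 3 (unconditioned shift): sisobin → sisovin
  ⇒ Irvatu sisovin
Irvatu 'sisovin' matches the regular reflex exactly, so the pair is cognate.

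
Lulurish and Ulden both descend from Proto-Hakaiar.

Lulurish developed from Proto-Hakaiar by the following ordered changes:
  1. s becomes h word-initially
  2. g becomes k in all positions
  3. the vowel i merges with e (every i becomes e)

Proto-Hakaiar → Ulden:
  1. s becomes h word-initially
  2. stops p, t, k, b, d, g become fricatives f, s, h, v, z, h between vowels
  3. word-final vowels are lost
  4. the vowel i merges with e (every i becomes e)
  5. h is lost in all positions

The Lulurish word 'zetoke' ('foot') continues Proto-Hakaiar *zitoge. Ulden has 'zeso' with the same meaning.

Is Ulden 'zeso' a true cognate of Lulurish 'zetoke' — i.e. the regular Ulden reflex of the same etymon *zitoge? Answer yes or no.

Derive the expected Ulden reflex of *zitoge:
Ulden: start from *zitoge.
  rule 1: no change — zitoge
  rule 2 (intervocalic lenition): zitoge → zisohe
  rule 3 (apocope): zisohe → zisoh
  rule 4 (vowel merger): zisoh → zesoh
  rule 5 (h-loss): zesoh → zeso
  ⇒ Ulden zeso
Ulden 'zeso' matches the regular reflex exactly, so the pair is cognate.

yes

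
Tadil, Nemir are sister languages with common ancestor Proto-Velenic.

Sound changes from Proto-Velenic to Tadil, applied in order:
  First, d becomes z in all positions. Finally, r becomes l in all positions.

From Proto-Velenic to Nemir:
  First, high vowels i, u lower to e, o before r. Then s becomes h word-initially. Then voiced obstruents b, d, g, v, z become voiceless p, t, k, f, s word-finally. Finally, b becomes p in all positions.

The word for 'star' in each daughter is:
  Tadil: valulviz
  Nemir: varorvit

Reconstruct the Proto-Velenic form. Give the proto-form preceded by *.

*varurvid

Position 5: Tadil has l, Nemir has r. Nemir preserves r here (none of its changes turn any other segment into r), so the proto-segment is *r.
Position 3: Tadil has l, Nemir has r. Nemir preserves r here (none of its changes turn any other segment into r), so the proto-segment is *r.
Verify the candidate proto-form against each daughter:
Tadil: *varurvid
  varurvid → varurviz   [unconditioned shift]
  varurviz → valulviz   [unconditioned shift]
  giving Tadil valulviz.
Nemir: *varurvid > varorvid > varorvit  (by pre-rhotic lowering, final devoicing)
Only *varurvid yields all of Tadil valulviz, Nemir varorvit.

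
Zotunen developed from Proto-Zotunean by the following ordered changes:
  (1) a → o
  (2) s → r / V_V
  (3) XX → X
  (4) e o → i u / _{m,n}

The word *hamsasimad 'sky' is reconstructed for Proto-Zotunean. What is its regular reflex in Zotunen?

humsorimod

Zotunen: *hamsasimad
  hamsasimad → homsosimod   [vowel merger]
  homsosimod → homsorimod   [rhotacism]
  homsorimod (rule 3 does not apply)
  homsorimod → humsorimod   [pre-nasal raising]
  giving Zotunen humsorimod.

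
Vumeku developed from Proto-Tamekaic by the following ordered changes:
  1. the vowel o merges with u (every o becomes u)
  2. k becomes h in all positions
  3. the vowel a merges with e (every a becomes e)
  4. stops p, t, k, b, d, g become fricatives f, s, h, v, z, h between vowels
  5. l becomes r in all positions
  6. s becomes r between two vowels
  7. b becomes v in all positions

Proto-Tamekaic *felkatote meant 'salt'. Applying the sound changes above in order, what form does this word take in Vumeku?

ferherure

Vumeku: *felkatote
  felkatote → felkatute   [vowel merger]
  felkatute → felhatute   [unconditioned shift]
  felhatute → felhetute   [vowel merger]
  felhetute → felhesuse   [intervocalic lenition]
  felhesuse → ferhesuse   [unconditioned shift]
  ferhesuse → ferherure   [rhotacism]
  ferherure (rule 7 does not apply)
  giving Vumeku ferherure.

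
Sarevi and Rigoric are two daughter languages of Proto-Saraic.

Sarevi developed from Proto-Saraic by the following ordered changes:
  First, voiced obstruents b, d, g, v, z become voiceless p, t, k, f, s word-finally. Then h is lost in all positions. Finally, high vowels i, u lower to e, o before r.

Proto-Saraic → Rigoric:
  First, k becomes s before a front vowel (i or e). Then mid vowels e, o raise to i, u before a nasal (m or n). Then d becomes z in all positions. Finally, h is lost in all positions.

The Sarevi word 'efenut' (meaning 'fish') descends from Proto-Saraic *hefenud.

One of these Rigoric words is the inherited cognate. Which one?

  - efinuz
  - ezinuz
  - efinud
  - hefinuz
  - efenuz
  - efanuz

Rigoric: start from *hefenud.
  rule 1: no change — hefenud
  rule 2 (pre-nasal raising): hefenud → hefinud
  rule 3 (unconditioned shift): hefinud → hefinuz
  rule 4 (h-loss): hefinuz → efinuz
  ⇒ Rigoric efinuz
Among the options, 'efinuz' alone shows every Rigoric change applied in order.

efinuz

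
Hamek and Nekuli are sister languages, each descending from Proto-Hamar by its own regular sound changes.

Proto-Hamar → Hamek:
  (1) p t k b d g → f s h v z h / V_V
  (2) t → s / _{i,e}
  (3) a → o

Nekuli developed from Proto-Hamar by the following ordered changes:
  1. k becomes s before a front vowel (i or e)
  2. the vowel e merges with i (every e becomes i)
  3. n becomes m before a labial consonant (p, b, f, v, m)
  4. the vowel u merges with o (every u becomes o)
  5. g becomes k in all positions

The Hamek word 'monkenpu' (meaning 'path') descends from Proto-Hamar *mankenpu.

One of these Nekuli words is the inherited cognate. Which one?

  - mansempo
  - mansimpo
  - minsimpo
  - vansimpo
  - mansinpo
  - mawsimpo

Nekuli: start from *mankenpu.
  rule 1 (palatalisation): mankenpu → mansenpu
  rule 2 (vowel merger): mansenpu → mansinpu
  rule 3 (nasal place assimilation): mansinpu → mansimpu
  rule 4 (vowel merger): mansimpu → mansimpo
  rule 5: no change — mansimpo
  ⇒ Nekuli mansimpo

mansimpo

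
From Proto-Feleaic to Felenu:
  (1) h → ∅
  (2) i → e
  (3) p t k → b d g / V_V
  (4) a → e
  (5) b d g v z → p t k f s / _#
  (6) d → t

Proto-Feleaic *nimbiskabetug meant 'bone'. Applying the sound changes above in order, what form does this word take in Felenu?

nembeskebetuk

Felenu: start from *nimbiskabetug.
  rule 1: no change — nimbiskabetug
  rule 2 (vowel merger): nimbiskabetug → nembeskabetug
  rule 3 (intervocalic voicing): nembeskabetug → nembeskabedug
  rule 4 (vowel merger): nembeskabedug → nembeskebedug
  rule 5 (final devoicing): nembeskebedug → nembeskebeduk
  rule 6 (unconditioned shift): nembeskebeduk → nembeskebetuk
  ⇒ Felenu nembeskebetuk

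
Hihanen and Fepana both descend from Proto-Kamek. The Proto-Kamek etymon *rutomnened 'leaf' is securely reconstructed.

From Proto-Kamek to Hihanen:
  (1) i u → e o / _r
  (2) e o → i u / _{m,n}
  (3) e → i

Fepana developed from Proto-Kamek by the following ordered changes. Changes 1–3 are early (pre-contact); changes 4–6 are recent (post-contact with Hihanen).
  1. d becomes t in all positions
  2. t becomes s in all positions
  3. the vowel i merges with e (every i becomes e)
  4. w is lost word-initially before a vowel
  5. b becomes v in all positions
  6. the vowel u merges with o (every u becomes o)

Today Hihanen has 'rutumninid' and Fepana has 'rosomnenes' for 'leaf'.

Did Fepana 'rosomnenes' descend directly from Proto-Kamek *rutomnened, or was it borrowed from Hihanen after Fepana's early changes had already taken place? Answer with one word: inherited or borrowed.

inherited

If inherited, *rutomnened would pass through all of Fepana's changes:
Fepana: *rutomnened > rutomnenet > rusomnenes > rosomnenes  (by unconditioned shift, unconditioned shift, vowel merger)
If borrowed from Hihanen 'rutumninid' after the early changes, it would undergo only the recent ones:
  rule 4 (glide loss): no change (rutumninid)
  rule 5 (unconditioned shift): no change (rutumninid)
  rule 6 (vowel merger): rutumninid → rotomninid
  ⇒ as a loan: rotomninid
Fepana 'rosomnenes' matches the inherited outcome exactly, so it is an inherited cognate, not a loan.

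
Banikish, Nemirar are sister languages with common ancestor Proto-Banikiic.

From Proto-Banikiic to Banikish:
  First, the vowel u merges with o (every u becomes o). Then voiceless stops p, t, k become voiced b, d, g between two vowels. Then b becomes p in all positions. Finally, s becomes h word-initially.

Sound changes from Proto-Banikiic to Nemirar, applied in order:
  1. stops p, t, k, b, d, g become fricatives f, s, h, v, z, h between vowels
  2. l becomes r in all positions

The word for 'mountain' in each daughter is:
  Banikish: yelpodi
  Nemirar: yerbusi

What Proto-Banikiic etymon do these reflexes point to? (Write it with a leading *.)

*yelbuti

Position 5: Banikish has o, Nemirar has u. Nemirar preserves u here (none of its changes turn any other segment into u), so the proto-segment is *u.
Position 3: Banikish has l, Nemirar has r. Banikish preserves l here (none of its changes turn any other segment into l), so the proto-segment is *l.
Position 4: Banikish has p, Nemirar has b. Nemirar preserves b here (none of its changes turn any other segment into b), so the proto-segment is *b.
Verify the candidate proto-form against each daughter:
Banikish: *yelbuti
  yelbuti → yelboti   [vowel merger]
  yelboti → yelbodi   [intervocalic voicing]
  yelbodi → yelpodi   [unconditioned shift]
  yelpodi (rule 4 does not apply)
  giving Banikish yelpodi.
Nemirar: *yelbuti > yelbusi > yerbusi  (by intervocalic lenition, unconditioned shift)
Only *yelbuti yields all of Banikish yelpodi, Nemirar yerbusi.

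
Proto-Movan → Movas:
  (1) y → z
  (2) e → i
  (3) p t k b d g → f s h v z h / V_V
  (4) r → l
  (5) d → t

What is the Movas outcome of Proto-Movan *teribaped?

Movas: start from *teribaped.
  rule 1: no change — teribaped
  rule 2 (vowel merger): teribaped → tiribapid
  rule 3 (intervocalic lenition): tiribapid → tirivafid
  rule 4 (unconditioned shift): tirivafid → tilivafid
  rule 5 (unconditioned shift): tilivafid → tilivafit
  ⇒ Movas tilivafit

tilivafit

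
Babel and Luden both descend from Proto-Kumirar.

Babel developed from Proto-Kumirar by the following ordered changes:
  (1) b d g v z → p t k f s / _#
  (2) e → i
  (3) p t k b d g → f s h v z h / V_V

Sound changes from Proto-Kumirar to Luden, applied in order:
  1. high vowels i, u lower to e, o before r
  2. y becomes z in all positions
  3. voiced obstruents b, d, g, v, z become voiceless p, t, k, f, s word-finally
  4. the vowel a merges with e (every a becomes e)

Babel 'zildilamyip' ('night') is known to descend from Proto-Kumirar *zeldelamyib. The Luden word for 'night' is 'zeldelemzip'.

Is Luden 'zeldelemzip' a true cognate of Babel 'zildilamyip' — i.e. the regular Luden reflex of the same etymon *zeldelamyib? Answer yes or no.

Derive the expected Luden reflex of *zeldelamyib:
Luden: start from *zeldelamyib.
  rule 1: no change — zeldelamyib
  rule 2 (unconditioned shift): zeldelamyib → zeldelamzib
  rule 3 (final devoicing): zeldelamzib → zeldelamzip
  rule 4 (vowel merger): zeldelamzip → zeldelemzip
  ⇒ Luden zeldelemzip
Luden 'zeldelemzip' matches the regular reflex exactly, so the pair is cognate.

yes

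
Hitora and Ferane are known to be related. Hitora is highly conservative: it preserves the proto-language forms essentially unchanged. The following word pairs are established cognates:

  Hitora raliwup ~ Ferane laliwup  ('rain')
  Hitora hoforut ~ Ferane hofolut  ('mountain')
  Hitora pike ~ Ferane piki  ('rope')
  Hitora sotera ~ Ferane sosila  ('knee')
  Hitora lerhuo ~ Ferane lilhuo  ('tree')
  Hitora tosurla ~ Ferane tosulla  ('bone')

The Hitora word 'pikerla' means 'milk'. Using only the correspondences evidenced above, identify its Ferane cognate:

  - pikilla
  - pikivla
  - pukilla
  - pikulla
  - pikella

pikilla

sotera ~ sosila, lerhuo ~ lilhuo — Hitora e corresponds to Ferane i after a consonant, before r.
lerhuo ~ lilhuo, tosurla ~ tosulla — Hitora r corresponds to Ferane l after a vowel, before a consonant other than r, m, n, p, b, f, v.
Applying these to Hitora 'pikerla':
  pikerla → pikirla   (e→i after a consonant, before r)
  pikirla → pikilla   (r→l after a vowel, before a consonant other than r, m, n, p, b, f, v)
So the Ferane cognate is 'pikilla'.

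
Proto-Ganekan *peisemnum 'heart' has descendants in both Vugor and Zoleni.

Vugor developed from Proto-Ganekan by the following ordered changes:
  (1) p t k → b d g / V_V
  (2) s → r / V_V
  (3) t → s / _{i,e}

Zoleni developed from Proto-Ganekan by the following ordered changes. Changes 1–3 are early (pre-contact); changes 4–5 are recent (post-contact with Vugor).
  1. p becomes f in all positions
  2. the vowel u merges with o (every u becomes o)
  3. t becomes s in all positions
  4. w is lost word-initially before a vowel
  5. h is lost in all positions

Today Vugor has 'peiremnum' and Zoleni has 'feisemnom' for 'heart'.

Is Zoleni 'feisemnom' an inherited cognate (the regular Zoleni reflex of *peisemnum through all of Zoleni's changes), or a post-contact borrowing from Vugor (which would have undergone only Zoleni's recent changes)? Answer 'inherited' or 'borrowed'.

If inherited, *peisemnum would pass through all of Zoleni's changes:
Zoleni: *peisemnum
  peisemnum → feisemnum   [unconditioned shift]
  feisemnum → feisemnom   [vowel merger]
  feisemnom (rule 3 does not apply)
  feisemnom (rule 4 does not apply)
  feisemnom (rule 5 does not apply)
  giving Zoleni feisemnom.
If borrowed from Vugor 'peiremnum' after the early changes, it would undergo only the recent ones:
  rule 4 (glide loss): no change (peiremnum)
  rule 5 (h-loss): no change (peiremnum)
  ⇒ as a loan: peiremnum
Zoleni 'feisemnom' matches the inherited outcome exactly, so it is an inherited cognate, not a loan.

inherited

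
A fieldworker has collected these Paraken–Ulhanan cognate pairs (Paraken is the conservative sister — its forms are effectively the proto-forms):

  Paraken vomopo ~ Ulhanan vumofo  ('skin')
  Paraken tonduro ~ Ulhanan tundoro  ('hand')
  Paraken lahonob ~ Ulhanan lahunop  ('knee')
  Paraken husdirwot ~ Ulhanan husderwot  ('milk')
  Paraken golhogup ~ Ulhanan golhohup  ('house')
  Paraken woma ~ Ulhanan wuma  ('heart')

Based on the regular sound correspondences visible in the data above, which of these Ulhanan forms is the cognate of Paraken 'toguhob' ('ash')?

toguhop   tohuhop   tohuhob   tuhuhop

golhogup ~ golhohup — Paraken g corresponds to Ulhanan h between vowels (before a back vowel).
lahonob ~ lahunop — Paraken b corresponds to Ulhanan p word-finally.
Applying these to Paraken 'toguhob':
  toguhob → tohuhob   (g→h between vowels (before a back vowel))
  tohuhob → tohuhop   (b→p word-finally)
So the Ulhanan cognate is 'tohuhop'.

tohuhop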